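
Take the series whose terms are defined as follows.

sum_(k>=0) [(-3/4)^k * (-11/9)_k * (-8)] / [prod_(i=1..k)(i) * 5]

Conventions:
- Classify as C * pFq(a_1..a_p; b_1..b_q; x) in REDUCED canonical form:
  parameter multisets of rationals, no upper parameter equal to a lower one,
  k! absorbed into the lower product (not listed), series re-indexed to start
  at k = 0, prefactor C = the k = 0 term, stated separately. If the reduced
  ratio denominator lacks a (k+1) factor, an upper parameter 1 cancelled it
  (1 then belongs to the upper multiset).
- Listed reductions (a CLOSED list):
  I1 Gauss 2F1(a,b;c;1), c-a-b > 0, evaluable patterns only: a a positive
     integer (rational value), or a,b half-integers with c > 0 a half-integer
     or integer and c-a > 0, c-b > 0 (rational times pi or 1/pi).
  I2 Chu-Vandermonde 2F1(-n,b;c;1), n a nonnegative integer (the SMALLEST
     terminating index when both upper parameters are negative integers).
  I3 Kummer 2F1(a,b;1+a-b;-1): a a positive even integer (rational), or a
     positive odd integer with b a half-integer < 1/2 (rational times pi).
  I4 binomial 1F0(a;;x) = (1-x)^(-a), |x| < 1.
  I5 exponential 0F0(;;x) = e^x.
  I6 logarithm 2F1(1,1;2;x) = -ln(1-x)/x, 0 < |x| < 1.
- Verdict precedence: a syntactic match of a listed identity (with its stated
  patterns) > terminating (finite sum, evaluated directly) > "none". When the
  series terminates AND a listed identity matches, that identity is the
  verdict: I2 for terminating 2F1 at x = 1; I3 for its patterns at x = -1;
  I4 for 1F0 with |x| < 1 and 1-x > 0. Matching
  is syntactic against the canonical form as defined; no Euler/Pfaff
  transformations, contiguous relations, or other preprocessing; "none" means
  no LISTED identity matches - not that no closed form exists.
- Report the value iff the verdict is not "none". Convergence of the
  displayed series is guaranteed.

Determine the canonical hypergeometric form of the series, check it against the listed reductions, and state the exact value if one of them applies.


The series (x = -3/4) is 1F0: upper {-11/9}, lower {-}, prefactor -8/5. Verdict: the binomial series (I4) fires (the 1F0 binomial series: exponent 11/9, x = -3/4). Value: (-8/5) * (7/4)^(11/9).

First insight: t_0 being -8/5, the constant factors (C = -8/5) combine into one prefactor.
Consecutive-term ratio: r(k) = (-3/4) * (k-11/9) / [(k+1)] - rational in k. x = (-3/4); t_0 = -8/5; negate the roots.


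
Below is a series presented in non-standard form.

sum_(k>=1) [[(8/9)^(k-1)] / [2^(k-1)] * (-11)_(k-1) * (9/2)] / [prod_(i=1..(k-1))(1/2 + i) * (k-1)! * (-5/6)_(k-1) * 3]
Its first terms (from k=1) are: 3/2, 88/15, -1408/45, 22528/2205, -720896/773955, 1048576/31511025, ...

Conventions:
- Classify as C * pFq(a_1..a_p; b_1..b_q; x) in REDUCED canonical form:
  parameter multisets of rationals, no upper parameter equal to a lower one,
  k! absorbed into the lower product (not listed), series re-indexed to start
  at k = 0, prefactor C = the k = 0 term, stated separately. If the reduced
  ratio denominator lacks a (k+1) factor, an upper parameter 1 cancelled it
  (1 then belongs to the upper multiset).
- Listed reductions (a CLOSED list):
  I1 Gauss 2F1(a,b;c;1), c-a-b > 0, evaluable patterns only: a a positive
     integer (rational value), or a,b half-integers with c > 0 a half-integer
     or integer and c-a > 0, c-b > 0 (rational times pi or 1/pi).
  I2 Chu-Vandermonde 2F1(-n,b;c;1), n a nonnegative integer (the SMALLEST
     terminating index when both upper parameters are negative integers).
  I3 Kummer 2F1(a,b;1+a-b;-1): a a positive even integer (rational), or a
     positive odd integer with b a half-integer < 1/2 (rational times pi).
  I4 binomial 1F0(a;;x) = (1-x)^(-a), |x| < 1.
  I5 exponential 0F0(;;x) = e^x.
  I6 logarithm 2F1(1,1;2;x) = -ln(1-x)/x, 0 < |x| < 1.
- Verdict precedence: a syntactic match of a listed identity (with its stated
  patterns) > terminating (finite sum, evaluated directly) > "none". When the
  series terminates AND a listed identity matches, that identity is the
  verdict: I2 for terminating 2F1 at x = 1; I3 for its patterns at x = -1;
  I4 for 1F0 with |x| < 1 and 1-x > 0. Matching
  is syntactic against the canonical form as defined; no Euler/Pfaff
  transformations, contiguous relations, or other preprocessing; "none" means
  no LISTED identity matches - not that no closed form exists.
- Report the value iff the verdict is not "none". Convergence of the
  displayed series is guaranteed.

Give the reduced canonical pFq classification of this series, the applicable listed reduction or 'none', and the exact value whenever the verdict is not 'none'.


At argument 4/9: a 1F2 with upper {-11}, lower {-5/6, 3/2}, scaled by C = 3/2. Verdict: terminating (-11 upstairs). 12 nonzero terms in all; added directly. Sum: -15668350724567563503155819846279/1072869626246656427300705343750.

First insight: from the first term 3/2: the constant factors (C = 3/2) combine into one prefactor.
Ratio: r(k) = (4/9) * (k-11) / [(k-5/6) (k+3/2) (k+1)] - rational in k. x = (4/9); t_0 = 3/2; negate the roots.


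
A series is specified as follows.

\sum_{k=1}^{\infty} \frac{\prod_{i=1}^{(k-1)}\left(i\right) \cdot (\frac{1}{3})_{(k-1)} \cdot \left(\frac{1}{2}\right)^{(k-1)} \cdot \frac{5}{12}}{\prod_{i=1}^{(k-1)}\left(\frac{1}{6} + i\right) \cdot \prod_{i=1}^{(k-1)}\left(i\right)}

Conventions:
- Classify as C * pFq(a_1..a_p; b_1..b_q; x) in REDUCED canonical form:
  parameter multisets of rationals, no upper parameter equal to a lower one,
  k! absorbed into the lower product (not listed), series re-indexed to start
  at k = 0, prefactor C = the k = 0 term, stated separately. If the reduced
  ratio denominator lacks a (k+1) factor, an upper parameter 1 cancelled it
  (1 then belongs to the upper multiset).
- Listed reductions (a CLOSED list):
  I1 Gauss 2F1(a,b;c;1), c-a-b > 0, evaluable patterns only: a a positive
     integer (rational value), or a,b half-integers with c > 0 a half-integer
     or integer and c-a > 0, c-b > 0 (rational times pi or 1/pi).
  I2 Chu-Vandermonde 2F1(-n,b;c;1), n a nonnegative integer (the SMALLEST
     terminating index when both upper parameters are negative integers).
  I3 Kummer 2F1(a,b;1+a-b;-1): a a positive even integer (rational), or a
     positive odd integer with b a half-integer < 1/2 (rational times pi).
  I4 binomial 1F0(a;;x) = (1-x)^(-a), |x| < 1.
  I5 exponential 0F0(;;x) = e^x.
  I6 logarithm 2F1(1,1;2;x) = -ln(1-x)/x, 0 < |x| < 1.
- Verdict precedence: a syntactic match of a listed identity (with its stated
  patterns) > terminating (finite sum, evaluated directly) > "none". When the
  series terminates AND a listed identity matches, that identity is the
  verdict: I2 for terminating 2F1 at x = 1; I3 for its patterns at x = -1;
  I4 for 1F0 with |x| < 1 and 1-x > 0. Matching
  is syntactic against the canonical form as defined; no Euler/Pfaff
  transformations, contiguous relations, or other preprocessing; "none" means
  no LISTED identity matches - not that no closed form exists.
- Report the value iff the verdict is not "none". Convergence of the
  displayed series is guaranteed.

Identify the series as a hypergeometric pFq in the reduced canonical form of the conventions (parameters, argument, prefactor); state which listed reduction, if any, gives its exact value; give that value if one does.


With C = \frac{5}{12}: the canonical form is 2F1(\frac{1}{3}, 1; \frac{7}{6}; \frac{1}{2}). Verdict: none. Every listed pattern misses the 2F1 form at \frac{1}{2}, upper {\frac{1}{3}, 1}.

The tell: from the first term \frac{5}{12}: the running product (C = 5/12, x = 1/2) telescopes to a rising factorial.
Step ratio: r(k) = \frac{1}{2} * (k+\frac{1}{3}) (k+1) / [(k+\frac{7}{6}) (k+1)] - rational in k, leading ratio \frac{1}{2}; with t_0 = \frac{5}{12}, classification follows.


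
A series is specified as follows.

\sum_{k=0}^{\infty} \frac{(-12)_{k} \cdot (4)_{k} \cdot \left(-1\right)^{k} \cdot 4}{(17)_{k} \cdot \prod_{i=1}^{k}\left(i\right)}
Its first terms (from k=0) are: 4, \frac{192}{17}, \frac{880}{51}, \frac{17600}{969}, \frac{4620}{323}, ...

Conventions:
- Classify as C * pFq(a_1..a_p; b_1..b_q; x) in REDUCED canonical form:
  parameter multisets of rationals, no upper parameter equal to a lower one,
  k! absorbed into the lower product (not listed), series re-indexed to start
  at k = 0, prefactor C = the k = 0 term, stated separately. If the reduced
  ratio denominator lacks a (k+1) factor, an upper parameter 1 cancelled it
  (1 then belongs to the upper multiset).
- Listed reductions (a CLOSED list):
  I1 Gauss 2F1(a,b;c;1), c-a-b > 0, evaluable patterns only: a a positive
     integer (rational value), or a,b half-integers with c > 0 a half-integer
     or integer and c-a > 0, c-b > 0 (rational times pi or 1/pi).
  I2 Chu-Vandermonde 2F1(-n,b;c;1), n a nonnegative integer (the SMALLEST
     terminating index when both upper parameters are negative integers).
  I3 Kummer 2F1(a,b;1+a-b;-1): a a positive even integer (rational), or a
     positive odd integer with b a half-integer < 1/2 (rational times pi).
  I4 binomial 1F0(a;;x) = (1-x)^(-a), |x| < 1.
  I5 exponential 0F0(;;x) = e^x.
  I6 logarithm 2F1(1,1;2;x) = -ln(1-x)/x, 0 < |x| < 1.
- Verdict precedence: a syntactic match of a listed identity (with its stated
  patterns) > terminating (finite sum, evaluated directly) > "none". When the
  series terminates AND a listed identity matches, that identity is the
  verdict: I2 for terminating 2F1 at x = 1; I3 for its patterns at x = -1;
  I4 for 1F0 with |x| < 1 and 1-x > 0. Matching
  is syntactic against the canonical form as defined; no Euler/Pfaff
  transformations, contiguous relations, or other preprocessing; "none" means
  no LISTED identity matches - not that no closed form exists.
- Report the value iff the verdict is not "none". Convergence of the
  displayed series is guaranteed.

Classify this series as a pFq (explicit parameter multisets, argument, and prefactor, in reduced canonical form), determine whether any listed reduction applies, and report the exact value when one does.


Prefactor 4, argument -1: 2F1 with upper {-12, 4} over lower {17}. Verdict at x = -1: Kummer's theorem (I3) matches (x = -1; c = 17 equals 1+a-b for upper {-12, 4}: listed pattern). Exact value: 80.

Key step: from the first term 4: the product of the first k integers (C = 4, x = -1) is k!.
Ratio: r(k) = -1 * (k-12) (k+4) / [(k+17) (k+1)] - rational; roots negated = parameters, x = -1, C = 4.


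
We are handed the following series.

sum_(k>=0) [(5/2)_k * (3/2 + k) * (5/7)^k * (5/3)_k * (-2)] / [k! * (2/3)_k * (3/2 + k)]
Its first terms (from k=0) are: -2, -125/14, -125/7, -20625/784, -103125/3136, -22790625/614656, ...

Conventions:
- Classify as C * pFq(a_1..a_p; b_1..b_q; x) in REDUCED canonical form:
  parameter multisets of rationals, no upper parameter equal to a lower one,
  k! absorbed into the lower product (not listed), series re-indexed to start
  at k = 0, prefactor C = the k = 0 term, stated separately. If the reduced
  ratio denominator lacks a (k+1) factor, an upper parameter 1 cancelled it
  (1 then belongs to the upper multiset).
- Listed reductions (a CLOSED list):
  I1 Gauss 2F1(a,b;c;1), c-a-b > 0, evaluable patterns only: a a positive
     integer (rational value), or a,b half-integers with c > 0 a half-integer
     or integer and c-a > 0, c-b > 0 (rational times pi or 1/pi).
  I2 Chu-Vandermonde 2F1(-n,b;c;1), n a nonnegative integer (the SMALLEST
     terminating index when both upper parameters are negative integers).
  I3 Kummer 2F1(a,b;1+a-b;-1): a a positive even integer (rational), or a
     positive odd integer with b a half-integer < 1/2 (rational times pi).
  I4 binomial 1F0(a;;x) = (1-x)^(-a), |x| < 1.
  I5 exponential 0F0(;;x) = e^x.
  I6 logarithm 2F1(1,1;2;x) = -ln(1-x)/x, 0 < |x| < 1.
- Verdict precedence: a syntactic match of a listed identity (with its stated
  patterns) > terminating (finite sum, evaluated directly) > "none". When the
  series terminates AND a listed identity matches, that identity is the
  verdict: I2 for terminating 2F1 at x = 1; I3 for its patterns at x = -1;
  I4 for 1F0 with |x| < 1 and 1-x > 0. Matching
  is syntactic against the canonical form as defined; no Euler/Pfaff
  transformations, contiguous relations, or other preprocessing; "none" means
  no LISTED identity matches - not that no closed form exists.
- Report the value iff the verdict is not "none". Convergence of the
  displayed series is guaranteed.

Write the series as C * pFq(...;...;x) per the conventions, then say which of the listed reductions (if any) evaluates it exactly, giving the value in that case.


Key observation: from the first term -2: striking the common factor k + 3/2 reduces the term (prefactor -2).
Step ratio: r(k) = (5/7) * (k+5/3) (k+5/2) / [(k+2/3) (k+1)] - rational in k, leading ratio (5/7); with t_0 = -2, classification follows.

At argument 5/7: a 2F1 with upper {5/3, 5/2}, lower {2/3}, scaled by C = -2. Verdict: none here - no I1-I6 shape fits x = 5/7 with lower {2/3}.


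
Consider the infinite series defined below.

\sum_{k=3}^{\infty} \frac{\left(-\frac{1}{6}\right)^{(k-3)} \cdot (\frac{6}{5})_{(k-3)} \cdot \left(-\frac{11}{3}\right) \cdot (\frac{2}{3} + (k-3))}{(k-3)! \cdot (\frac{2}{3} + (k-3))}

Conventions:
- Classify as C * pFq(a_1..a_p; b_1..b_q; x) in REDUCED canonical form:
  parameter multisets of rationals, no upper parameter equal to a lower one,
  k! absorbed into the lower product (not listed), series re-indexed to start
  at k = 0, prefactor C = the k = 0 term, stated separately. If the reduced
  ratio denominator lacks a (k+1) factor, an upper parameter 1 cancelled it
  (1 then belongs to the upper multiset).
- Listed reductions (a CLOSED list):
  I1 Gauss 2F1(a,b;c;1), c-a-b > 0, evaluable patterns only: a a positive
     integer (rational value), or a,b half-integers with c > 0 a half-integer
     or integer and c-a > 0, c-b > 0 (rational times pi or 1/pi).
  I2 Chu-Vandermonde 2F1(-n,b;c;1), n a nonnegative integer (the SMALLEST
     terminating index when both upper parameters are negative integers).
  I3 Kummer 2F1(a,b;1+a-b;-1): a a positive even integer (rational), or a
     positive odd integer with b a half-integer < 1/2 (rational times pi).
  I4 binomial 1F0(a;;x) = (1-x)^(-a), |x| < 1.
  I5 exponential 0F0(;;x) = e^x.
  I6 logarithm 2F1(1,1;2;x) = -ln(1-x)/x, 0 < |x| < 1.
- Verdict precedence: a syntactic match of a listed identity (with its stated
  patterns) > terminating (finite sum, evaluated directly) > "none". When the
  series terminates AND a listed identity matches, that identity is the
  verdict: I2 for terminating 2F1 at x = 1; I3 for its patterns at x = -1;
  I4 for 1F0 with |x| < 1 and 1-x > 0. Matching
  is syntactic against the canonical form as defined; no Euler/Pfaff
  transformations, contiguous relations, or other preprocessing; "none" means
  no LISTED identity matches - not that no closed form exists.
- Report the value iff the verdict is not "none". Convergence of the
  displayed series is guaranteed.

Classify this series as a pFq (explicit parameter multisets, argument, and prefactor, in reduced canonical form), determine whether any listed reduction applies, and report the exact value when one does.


With C = -\frac{11}{3}: the canonical form is 1F0(\frac{6}{5}; -; -\frac{1}{6}). Verdict (x = -\frac{1}{6}): binomial (I4) applies (the 1F0 binomial series: exponent -6/5, x = -\frac{1}{6}). Exact value: \left(-\frac{11}{3}\right) \cdot \left(\frac{7}{6}\right)^{-\frac{6}{5}}.

Key step: from the first term -\frac{11}{3}: k + 2/3 divides numerator and denominator alike; prefactor -11/3 after cancelling.
Consecutive-term ratio: r(k) = -\frac{1}{6} * (k+\frac{6}{5}) / [(k+1)] - rational in k, leading ratio -\frac{1}{6}; with t_0 = -\frac{11}{3}, classification follows.


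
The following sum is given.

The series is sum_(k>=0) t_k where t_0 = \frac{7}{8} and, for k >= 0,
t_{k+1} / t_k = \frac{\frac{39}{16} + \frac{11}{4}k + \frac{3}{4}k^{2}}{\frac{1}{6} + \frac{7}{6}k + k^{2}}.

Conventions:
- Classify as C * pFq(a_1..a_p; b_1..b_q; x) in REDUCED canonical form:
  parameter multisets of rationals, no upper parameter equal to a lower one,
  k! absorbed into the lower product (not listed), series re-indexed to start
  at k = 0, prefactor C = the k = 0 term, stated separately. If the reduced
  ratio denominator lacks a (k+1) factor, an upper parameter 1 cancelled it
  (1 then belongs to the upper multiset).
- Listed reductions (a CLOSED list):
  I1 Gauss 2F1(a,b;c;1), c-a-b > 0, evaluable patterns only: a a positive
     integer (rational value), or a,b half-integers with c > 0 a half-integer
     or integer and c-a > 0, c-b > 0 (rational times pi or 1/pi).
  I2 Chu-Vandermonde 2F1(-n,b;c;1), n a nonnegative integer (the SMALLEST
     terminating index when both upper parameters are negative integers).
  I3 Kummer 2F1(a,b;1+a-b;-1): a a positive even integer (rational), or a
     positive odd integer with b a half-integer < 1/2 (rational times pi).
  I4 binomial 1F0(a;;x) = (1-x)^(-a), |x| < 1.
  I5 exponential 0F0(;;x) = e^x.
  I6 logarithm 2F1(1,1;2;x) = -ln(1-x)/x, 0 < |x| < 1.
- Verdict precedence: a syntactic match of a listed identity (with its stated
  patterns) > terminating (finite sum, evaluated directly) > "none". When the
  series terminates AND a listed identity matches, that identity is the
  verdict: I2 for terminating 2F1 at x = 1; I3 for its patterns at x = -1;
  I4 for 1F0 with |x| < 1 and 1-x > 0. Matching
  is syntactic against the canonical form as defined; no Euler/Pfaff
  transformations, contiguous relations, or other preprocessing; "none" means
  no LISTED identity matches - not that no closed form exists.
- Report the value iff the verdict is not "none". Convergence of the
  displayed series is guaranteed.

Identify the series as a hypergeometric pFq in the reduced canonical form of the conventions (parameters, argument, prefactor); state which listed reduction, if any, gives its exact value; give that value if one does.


With C = \frac{7}{8}: the canonical form is 2F1(\frac{3}{2}, \frac{13}{6}; \frac{1}{6}; \frac{3}{4}). Verdict: none - at argument \frac{3}{4} the multisets {\frac{3}{2}, \frac{13}{6}} ; {\frac{1}{6}} match no listed identity.

Key observation: x = \frac{3}{4} and factor the ratio over Q (C = 7/8, x = 3/4): negated roots = parameters.
Adjacent-term ratio: r(k) = \frac{3}{4} * (k+\frac{3}{2}) (k+\frac{13}{6}) / [(k+\frac{1}{6}) (k+1)] ; factor over Q: parameters, x = \frac{3}{4}, and C = \frac{7}{8}.


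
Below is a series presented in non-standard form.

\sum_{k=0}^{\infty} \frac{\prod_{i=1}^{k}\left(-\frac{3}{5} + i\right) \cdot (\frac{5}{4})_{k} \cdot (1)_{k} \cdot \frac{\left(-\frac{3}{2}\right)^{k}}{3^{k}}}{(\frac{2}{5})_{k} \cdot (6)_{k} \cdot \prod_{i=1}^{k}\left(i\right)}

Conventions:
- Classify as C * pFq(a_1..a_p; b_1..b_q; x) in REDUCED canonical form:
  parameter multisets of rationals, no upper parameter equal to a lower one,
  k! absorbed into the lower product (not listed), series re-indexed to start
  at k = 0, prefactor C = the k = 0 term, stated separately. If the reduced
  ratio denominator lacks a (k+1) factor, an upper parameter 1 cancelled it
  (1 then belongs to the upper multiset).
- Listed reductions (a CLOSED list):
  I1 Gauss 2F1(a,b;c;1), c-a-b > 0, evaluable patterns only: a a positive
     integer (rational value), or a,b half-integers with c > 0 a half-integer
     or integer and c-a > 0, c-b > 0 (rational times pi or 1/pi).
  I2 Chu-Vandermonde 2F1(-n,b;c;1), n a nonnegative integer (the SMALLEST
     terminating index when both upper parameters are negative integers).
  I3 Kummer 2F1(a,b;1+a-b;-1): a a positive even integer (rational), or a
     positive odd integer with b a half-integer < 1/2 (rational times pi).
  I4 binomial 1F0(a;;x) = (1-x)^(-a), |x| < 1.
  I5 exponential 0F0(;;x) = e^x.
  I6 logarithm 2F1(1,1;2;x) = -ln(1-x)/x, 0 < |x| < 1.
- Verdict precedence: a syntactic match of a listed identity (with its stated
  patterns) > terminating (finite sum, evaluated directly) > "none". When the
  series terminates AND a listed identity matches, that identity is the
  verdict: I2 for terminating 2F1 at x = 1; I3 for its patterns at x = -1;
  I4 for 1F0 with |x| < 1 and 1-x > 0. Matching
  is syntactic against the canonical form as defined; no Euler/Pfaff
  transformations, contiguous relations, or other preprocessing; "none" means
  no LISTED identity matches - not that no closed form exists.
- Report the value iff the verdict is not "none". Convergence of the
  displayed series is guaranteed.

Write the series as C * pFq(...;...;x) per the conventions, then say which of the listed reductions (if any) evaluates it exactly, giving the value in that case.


Classification (C = 1): 2F1 with upper {1, \frac{5}{4}}, lower {6}, argument x = -\frac{1}{2}. Verdict: none. No listed pattern accepts 2F1(1, \frac{5}{4}; 6; -\frac{1}{2}).

Structural cue: from the first term 1: the running product (C = 1, x = -1/2) telescopes to a rising factorial.
Step ratio: r(k) = -\frac{1}{2} * (k+1) (k+\frac{5}{4}) / [(k+6) (k+1)] ; factor over Q: parameters, x = -\frac{1}{2}, and C = 1.


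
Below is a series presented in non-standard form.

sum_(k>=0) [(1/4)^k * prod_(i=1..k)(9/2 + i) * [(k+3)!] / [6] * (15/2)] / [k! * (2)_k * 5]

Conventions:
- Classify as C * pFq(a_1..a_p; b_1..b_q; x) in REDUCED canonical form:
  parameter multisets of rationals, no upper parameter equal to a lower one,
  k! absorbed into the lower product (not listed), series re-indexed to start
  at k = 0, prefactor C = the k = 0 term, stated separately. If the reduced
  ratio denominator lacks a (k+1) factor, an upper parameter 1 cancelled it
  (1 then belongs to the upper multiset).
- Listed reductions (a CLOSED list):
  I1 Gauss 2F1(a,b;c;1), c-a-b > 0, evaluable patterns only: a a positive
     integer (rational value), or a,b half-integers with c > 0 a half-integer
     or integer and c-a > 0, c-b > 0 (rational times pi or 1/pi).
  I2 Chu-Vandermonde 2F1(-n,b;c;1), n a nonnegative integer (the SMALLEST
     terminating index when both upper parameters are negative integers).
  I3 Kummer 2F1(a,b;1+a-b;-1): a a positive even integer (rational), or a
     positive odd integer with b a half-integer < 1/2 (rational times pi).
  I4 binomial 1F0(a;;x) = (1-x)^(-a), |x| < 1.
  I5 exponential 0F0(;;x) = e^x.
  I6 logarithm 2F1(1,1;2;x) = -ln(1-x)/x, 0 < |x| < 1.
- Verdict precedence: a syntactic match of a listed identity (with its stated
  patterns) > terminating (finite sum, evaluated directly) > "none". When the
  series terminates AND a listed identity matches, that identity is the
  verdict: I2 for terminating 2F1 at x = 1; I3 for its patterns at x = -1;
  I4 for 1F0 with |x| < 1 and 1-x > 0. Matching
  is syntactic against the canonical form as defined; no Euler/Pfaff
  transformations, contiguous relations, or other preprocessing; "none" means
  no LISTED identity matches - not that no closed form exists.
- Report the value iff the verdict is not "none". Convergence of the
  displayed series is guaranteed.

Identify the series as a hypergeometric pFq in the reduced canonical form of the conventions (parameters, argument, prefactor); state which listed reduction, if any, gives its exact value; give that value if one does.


Canonical form: C = 3/2 times 2F1 with upper {4, 11/2}, lower {2}, x = 1/4. Verdict: none - this 2F1 at x = 1/4 matches no listed pattern, and upper {4, 11/2} holds no stopper.

Structural cue: with t_0 = 3/2, the running product (prefactor 3/2) telescopes to a rising factorial.
Step ratio: r(k) = (1/4) * (k+4) (k+11/2) / [(k+2) (k+1)] ; factor over Q: parameters, x = (1/4), and C = 3/2.


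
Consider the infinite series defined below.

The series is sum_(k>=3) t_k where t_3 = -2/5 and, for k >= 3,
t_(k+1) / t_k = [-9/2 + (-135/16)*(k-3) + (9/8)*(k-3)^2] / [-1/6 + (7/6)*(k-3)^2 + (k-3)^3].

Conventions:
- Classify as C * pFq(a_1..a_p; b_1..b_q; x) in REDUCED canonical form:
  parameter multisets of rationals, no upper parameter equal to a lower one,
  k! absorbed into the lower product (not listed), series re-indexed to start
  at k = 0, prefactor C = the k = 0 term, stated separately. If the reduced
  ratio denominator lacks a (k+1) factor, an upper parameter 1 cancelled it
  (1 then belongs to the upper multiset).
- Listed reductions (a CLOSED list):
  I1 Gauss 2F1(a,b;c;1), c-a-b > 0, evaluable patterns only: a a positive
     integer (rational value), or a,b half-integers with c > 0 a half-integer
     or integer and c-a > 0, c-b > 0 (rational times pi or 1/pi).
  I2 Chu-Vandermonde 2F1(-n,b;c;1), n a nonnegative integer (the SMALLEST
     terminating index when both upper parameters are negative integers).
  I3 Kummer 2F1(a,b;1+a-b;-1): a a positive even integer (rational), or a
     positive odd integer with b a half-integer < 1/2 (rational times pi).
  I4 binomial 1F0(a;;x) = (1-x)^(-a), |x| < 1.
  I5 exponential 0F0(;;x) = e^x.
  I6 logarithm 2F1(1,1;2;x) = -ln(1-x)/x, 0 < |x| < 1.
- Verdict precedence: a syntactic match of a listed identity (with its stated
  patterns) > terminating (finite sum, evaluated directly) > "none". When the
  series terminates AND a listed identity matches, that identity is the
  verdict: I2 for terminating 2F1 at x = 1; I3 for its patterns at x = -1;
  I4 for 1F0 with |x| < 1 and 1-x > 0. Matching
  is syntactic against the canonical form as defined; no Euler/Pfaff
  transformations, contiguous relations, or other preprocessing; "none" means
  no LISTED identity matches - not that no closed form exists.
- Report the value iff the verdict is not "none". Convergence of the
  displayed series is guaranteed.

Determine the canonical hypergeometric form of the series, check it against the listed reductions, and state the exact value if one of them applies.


Classification (C = -2/5): 1F1 with upper {-8}, lower {-1/3}, argument x = 9/8. Verdict: terminating - upper parameter -8 makes this a finite sum (last index 8), evaluated exactly. Sum: 50401729814743/25098715136000.

Structural cue: with t_0 = -2/5, the ratio is unreduced: k + 1/2 divides both sides (C = -2/5, x = 9/8).
Term ratio: r(k) = (9/8) * (k-8) / [(k-1/3) (k+1)] ; factor over Q: parameters, x = (9/8), and C = -2/5.


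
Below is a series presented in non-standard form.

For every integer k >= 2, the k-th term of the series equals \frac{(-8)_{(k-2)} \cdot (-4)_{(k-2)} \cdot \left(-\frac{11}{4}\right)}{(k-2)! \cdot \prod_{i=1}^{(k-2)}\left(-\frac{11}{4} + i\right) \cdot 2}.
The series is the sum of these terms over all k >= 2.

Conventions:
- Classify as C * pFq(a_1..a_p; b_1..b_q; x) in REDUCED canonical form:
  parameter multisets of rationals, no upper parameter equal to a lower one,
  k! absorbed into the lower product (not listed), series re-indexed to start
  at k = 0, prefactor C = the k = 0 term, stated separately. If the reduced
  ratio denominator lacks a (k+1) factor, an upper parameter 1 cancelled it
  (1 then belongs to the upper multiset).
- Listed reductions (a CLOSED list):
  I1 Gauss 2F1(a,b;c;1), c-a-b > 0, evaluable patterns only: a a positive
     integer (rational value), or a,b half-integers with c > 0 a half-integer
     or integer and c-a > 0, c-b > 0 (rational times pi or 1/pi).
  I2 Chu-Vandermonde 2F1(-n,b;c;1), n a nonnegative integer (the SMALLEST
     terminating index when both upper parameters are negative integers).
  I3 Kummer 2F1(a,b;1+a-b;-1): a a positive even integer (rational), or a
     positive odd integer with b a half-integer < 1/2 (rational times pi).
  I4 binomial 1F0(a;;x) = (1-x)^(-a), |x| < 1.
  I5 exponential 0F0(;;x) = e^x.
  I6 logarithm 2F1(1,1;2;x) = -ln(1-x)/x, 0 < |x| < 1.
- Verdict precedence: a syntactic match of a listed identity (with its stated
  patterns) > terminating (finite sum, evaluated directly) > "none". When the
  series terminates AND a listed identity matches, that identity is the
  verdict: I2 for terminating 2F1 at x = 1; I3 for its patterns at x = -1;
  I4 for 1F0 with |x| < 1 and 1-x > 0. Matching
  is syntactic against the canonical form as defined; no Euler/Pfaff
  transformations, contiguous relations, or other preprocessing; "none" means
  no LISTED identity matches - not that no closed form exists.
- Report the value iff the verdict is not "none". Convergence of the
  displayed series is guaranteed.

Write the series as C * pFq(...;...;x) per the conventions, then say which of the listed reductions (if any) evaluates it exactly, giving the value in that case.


Structural cue: x = 1 and the constant factors (C = -11/8, x = 1) combine into one prefactor.
Term ratio: r(k) = 1 * (k-8) (k-4) / [(k-\frac{7}{4}) (k+1)] - rational in k, leading ratio 1; with t_0 = -\frac{11}{8}, classification follows.

Reduced: x = 1, 2F1, upper = {-8, -4}, lower = {-\frac{7}{4}}, C = -\frac{11}{8}. Verdict at x = 1: the Chu-Vandermonde identity I2 matches (terminating 2F1 at x = 1 with n = 4, b = -8, c = -\frac{7}{4}). Sum: -\frac{649165}{56}.


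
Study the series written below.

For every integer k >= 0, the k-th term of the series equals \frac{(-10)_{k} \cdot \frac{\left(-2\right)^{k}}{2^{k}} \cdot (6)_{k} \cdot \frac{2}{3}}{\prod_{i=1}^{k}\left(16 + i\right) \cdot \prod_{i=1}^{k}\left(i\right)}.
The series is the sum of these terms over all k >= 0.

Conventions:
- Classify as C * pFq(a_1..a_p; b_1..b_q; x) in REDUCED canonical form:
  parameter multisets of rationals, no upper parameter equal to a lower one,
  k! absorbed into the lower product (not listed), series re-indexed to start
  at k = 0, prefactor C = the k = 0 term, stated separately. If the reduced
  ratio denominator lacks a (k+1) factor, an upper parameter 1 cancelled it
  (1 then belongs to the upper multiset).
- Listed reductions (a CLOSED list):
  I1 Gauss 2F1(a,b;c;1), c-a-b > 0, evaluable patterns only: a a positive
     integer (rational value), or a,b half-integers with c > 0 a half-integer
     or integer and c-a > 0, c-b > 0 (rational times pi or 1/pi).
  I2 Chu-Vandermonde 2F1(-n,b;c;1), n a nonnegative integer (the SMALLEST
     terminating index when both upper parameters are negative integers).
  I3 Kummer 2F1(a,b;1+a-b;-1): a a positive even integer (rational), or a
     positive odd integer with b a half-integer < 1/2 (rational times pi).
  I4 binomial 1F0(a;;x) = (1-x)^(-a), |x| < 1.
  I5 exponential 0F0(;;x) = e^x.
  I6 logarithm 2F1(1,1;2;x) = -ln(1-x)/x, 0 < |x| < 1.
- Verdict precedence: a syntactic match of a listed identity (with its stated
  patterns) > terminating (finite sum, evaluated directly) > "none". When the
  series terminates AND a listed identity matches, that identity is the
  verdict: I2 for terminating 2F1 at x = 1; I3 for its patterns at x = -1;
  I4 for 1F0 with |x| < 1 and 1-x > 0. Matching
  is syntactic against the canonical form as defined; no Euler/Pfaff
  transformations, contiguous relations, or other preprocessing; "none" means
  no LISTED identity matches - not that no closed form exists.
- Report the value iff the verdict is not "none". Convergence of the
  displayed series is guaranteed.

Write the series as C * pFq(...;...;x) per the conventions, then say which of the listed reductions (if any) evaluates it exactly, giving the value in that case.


First insight: with t_0 = \frac{2}{3}, the lower running product (C = 2/3, x = -1) is a rising factorial.
Ratio: r(k) = -1 * (k-10) (k+6) / [(k+17) (k+1)] ; factor over Q: parameters, x = -1, and C = \frac{2}{3}.

Reduced: x = -1, 2F1, upper = {-10, 6}, lower = {17}, C = \frac{2}{3}. Verdict: Kummer's theorem (I3) matches (x = -1; c = 17 equals 1+a-b for upper {-10, 6}: listed pattern). Its exact value is \frac{56}{3}.


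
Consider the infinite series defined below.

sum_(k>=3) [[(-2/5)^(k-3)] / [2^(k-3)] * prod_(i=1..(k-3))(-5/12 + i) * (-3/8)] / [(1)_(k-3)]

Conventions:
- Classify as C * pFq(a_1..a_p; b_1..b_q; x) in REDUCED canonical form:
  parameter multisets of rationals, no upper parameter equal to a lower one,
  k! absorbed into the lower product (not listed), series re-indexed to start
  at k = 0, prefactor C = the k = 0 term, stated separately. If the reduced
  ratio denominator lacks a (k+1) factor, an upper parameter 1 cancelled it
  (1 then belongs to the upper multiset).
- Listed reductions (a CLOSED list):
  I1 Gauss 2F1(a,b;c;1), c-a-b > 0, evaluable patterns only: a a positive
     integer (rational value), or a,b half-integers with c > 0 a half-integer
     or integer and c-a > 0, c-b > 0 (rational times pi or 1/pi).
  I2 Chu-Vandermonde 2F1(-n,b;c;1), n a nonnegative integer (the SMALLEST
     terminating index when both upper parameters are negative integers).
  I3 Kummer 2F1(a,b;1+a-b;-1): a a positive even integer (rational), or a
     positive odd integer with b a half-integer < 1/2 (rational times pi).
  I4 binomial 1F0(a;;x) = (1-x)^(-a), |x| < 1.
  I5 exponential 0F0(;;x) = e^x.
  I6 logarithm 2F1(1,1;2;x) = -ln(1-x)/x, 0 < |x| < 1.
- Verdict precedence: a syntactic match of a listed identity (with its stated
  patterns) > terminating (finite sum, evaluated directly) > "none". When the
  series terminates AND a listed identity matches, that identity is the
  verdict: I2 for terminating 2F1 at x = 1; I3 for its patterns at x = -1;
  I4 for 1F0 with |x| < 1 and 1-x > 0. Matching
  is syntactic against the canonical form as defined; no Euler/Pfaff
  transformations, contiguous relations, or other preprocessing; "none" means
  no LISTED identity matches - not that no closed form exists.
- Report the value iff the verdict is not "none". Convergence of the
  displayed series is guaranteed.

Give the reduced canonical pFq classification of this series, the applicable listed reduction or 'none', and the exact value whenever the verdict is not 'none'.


At argument -1/5: a 1F0 with upper {7/12}, lower {-}, scaled by C = -3/8. Verdict: binomial (I4) fires (the 1F0 binomial series: exponent -7/12, x = -1/5). Its exact value is (-3/8) * (6/5)^(-7/12).

Key observation: with t_0 = -3/8, the two k-th powers (C = -3/8, x = -1/5) combine into one argument.
Consecutive-term ratio: r(k) = (-1/5) * (k+7/12) / [(k+1)] - rational in k. x = (-1/5); t_0 = -3/8; negate the roots.


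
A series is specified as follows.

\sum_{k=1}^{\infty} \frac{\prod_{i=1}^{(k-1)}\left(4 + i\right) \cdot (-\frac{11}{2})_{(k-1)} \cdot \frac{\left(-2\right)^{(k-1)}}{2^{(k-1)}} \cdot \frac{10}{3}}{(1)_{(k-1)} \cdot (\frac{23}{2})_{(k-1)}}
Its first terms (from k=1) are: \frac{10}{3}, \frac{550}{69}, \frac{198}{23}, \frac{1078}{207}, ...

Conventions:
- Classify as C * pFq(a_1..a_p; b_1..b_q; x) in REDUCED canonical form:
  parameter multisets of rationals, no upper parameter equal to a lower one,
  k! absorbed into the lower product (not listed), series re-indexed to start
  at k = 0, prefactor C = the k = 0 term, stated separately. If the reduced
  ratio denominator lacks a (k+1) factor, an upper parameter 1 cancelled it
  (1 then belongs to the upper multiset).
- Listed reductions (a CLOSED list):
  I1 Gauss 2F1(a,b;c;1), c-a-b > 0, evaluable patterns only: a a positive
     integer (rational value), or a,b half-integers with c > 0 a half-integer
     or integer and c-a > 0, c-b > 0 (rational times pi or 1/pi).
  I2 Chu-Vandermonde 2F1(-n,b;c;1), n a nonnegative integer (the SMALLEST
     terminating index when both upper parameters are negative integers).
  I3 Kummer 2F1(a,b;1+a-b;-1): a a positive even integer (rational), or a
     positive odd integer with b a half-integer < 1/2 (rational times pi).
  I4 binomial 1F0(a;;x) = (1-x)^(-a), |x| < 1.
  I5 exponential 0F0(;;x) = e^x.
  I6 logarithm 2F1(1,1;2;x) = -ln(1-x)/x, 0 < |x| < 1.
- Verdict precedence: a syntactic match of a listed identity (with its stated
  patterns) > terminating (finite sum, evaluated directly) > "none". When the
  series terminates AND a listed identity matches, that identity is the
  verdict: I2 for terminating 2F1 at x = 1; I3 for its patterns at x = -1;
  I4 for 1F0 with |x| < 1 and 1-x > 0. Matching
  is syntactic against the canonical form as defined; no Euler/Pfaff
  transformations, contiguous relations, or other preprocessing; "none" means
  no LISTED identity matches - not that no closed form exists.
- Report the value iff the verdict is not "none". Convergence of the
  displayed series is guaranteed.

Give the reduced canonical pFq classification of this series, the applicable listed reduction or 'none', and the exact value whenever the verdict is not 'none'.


Prefactor \frac{10}{3}, argument -1: 2F1 with upper {-\frac{11}{2}, 5} over lower {\frac{23}{2}}. Verdict: Kummer (I3) fires (x = -1; c = \frac{23}{2} equals 1+a-b for upper {-\frac{11}{2}, 5}: listed pattern). Value: \frac{72747675}{8388608} \cdot \pi.

Key observation: from the first term \frac{10}{3}: (1)_k (C = 10/3) is k! itself.
Ratio: r(k) = -1 * (k-\frac{11}{2}) (k+5) / [(k+\frac{23}{2}) (k+1)] ; factor over Q: parameters, x = -1, and C = \frac{10}{3}.


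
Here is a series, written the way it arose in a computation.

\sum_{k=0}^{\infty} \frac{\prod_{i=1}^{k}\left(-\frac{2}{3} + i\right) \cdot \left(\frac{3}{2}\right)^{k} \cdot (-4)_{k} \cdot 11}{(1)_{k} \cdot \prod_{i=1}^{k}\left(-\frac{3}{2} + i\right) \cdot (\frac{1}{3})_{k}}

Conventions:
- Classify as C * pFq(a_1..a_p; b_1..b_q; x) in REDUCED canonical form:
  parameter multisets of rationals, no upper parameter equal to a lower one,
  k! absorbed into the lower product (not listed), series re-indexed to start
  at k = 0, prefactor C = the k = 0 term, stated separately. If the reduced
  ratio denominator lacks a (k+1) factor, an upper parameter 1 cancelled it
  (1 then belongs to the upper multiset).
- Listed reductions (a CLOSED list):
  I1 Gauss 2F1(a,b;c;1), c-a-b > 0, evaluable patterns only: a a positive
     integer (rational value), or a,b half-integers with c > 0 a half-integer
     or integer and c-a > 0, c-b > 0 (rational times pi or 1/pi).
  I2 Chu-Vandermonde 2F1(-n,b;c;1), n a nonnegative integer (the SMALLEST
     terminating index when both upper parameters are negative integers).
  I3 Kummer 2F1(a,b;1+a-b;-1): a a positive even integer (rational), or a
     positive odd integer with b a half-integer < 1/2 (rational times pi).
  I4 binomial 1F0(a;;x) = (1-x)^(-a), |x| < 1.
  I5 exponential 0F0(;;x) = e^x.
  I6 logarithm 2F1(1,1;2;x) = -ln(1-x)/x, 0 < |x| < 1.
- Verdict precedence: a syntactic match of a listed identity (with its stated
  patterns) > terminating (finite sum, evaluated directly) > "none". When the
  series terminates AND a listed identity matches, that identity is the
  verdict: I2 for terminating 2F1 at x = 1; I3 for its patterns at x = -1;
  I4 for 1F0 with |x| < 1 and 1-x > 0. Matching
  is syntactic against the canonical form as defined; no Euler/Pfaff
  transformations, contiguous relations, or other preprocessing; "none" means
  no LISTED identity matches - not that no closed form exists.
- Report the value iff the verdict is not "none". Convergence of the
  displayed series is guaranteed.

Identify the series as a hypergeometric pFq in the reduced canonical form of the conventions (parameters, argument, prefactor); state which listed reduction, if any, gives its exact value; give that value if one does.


With C = 11: the canonical form is 1F1(-4; -\frac{1}{2}; \frac{3}{2}). Verdict: terminating - no listed pattern fits, but -4 in the upper list cuts the series at k = 4; direct evaluation. Sum: -\frac{572}{5}.

Key observation: t_0 being 11, the running product (prefactor 11) telescopes to a rising factorial.
Step ratio: r(k) = \frac{3}{2} * (k-4) / [(k-\frac{1}{2}) (k+1)] - rational in k. x = \frac{3}{2}; t_0 = 11; negate the roots.


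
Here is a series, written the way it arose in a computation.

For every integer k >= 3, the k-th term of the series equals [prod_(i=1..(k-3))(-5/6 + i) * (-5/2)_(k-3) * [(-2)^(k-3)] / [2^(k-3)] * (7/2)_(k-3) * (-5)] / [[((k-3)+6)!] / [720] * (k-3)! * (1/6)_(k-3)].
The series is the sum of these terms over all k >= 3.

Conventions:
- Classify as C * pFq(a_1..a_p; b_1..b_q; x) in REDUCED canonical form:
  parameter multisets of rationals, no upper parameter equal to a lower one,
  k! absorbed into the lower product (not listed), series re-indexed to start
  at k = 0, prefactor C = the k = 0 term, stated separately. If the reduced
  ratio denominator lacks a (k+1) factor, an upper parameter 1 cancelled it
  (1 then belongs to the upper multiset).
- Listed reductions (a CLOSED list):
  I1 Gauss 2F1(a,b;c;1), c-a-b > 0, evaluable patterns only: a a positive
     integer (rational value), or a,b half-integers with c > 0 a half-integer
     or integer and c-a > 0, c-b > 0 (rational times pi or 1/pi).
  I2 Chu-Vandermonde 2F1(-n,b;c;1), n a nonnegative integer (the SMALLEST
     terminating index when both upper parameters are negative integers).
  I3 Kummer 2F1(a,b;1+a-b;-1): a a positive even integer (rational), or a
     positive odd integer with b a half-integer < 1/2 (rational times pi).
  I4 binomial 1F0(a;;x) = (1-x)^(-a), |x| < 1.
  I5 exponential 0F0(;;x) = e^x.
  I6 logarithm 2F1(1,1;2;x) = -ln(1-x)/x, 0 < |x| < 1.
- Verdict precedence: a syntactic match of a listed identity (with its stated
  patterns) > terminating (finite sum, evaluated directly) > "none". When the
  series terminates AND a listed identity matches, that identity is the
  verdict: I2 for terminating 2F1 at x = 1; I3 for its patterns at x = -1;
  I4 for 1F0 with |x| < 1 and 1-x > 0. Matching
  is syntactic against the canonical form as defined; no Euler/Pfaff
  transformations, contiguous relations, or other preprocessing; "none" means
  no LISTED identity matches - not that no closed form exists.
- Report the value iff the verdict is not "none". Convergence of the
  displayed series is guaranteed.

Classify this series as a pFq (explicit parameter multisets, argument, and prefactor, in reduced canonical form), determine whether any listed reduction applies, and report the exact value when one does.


x = -1 here; the reduced form reads 2F1, upper {-5/2, 7/2}, lower {7}, C = -5. Verdict: none here - no I1-I6 shape fits x = -1 with lower {7}.

Key observation: from the first term -5: the two k-th powers (C = -5) combine into one argument.
Ratio: r(k) = (-1) * (k-5/2) (k+7/2) / [(k+7) (k+1)] - rational in k. x = (-1); t_0 = -5; negate the roots.
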